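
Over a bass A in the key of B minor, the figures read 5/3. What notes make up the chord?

A, C#, E

A third above A in this key is C#.
A fifth above A in this key is E.
Together with the bass A, this spells A major in root position.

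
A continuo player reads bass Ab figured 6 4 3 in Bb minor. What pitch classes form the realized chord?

A third above Ab in this key is C.
A fourth above Ab in this key is Db.
A sixth above Ab in this key is F.
Together with the bass Ab, this spells Db major seventh in second inversion.

Ab, C, Db, F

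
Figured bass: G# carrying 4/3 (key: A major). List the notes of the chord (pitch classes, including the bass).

The written figures 4/3 are shorthand for 6/4/3: the 6 is implied.
A third above G# in this key is B.
A fourth above G# in this key is C#.
A sixth above G# in this key is E.
Together with the bass G#, this spells C# minor seventh in second inversion.

G#, B, C#, E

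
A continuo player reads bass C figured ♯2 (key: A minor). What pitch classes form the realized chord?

The written figures ♯2 are shorthand for 6/4/2: the 6/4 are implied.
A second above C in this key is D, raised to D# by the sharp.
A fourth above C in this key is F.
A sixth above C in this key is A.

C, D#, F, A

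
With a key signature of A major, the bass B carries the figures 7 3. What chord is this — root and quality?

The figures 7 3 indicate a seventh chord in root position.
In root position the bass is the root, so the root is B.
The chord tones are B, D, F#, A, giving B minor seventh.

B minor seventh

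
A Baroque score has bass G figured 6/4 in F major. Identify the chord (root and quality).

The figures 6/4 indicate a triad in second inversion.
In second inversion the root lies a fourth above the bass: a fourth above G in F major is C.
The chord tones are G, C, E, giving C major.

C major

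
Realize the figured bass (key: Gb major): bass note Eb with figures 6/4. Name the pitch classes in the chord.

A fourth above Eb in this key is Ab.
A sixth above Eb in this key is Cb.
Together with the bass Eb, this spells Ab minor in second inversion.

Eb, Ab, Cb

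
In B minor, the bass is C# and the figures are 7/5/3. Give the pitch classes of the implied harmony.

A third above C# in this key is E.
A fifth above C# in this key is G.
A seventh above C# in this key is B.
Together with the bass C#, this spells C# half-diminished seventh in root position.

C#, E, G, B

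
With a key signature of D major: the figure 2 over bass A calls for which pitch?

B

Counting 1 letter step above A lands on B; in D major, that letter is B.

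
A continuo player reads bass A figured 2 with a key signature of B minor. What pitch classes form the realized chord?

The written figures 2 are shorthand for 6/4/2: the 6/4 are implied.
A second above A in this key is B.
A fourth above A in this key is D.
A sixth above A in this key is F#.
Together with the bass A, this spells B minor seventh in third inversion.

A, B, D, F#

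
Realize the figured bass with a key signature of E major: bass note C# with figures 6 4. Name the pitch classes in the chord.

A fourth above C# in this key is F#.
A sixth above C# in this key is A.
Together with the bass C#, this spells F# minor in second inversion.

C#, F#, A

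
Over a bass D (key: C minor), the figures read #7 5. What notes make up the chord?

D, F, Ab, C#

The written figures #7 5 are shorthand for 7/5/3: the 3 is implied.
A third above D in this key is F.
A fifth above D in this key is Ab.
A seventh above D in this key is C, raised to C# by the sharp.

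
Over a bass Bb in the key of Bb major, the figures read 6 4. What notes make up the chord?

Bb, Eb, G

A fourth above Bb in this key is Eb.
A sixth above Bb in this key is G.
Together with the bass Bb, this spells Eb major in second inversion.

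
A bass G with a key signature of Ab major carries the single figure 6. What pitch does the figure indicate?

Counting 5 letter steps above G lands on E; in Ab major, that letter is Eb.

Eb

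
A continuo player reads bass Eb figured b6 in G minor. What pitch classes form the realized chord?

Eb, G, Cb

The written figures b6 are shorthand for 6/3: the 3 is implied.
A third above Eb in this key is G.
A sixth above Eb in this key is C, lowered to Cb by the flat.
Together with the bass Eb, this spells Cb augmented in first inversion.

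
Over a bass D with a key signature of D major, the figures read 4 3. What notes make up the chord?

D, F#, G, B

The written figures 4 3 are shorthand for 6/4/3: the 6 is implied.
A third above D in this key is F#.
A fourth above D in this key is G.
A sixth above D in this key is B.
Together with the bass D, this spells G major seventh in second inversion.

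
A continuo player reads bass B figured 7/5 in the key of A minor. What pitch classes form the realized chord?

The written figures 7/5 are shorthand for 7/5/3: the 3 is implied.
A third above B in this key is D.
A fifth above B in this key is F.
A seventh above B in this key is A.
Together with the bass B, this spells B half-diminished seventh in root position.

B, D, F, A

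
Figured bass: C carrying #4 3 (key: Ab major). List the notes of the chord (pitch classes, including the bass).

C, Eb, F#, Ab

The written figures #4 3 are shorthand for 6/4/3: the 6 is implied.
A third above C in this key is Eb.
A fourth above C in this key is F, raised to F# by the sharp.
A sixth above C in this key is Ab.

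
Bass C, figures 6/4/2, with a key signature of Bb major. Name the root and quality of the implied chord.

The figures 6/4/2 indicate a seventh chord in third inversion.
In third inversion the root lies a second above the bass: a second above C in Bb major is D.
The chord tones are C, D, F, A, giving D minor seventh.

D minor seventh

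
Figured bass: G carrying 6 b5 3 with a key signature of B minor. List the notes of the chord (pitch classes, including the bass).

A third above G in this key is B.
A fifth above G in this key is D, lowered to Db by the flat.
A sixth above G in this key is E.

G, B, Db, E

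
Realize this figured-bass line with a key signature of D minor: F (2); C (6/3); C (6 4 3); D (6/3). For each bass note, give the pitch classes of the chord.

F, G, Bb, D | C, E, A | C, E, F, A | D, F, Bb

F (6/4/2): F, G, Bb, D.
C (6/3): C, E, A.
C (6/4/3): C, E, F, A.
D (6/3): D, F, Bb.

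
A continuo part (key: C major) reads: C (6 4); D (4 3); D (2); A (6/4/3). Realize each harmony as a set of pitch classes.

C (6/4): C, F, A.
D (6/4/3): D, F, G, B.
D (6/4/2): D, E, G, B.
A (6/4/3): A, C, D, F.

C, F, A | D, F, G, B | D, E, G, B | A, C, D, F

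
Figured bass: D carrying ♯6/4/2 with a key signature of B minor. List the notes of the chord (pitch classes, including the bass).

D, E, G, B#

A second above D in this key is E.
A fourth above D in this key is G.
A sixth above D in this key is B, raised to B# by the sharp.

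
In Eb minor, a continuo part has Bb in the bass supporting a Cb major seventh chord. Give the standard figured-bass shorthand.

4/2

Bb is the seventh of Cb major seventh, so the chord is in third inversion.
A seventh chord in third inversion is figured 6/4/2, conventionally abbreviated 4/2.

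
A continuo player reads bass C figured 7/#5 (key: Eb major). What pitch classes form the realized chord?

The written figures 7/#5 are shorthand for 7/5/3: the 3 is implied.
A third above C in this key is Eb.
A fifth above C in this key is G, raised to G# by the sharp.
A seventh above C in this key is Bb.

C, Eb, G#, Bb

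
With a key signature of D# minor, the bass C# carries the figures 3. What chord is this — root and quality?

C# major

The figures 3 indicate a triad in root position.
In root position the bass is the root, so the root is C#.
The chord tones are C#, E#, G#, giving C# major.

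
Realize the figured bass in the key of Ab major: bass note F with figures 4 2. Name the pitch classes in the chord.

The written figures 4 2 are shorthand for 6/4/2: the 6 is implied.
A second above F in this key is G.
A fourth above F in this key is Bb.
A sixth above F in this key is Db.
Together with the bass F, this spells G half-diminished seventh in third inversion.

F, G, Bb, Db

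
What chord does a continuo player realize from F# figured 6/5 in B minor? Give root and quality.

D major seventh

The figures 6/5 indicate a seventh chord in first inversion.
In first inversion the root lies a sixth above the bass: a sixth above F# in B minor is D.
The chord tones are F#, A, C#, D, giving D major seventh.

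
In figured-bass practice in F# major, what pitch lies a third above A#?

C#

Counting 2 letter steps above A# lands on C; in F# major, that letter is C#.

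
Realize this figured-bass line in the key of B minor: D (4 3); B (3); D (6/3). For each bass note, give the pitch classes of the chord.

D, F#, G, B | B, D, F# | D, F#, B

D (6/4/3): D, F#, G, B.
B (5/3): B, D, F#.
D (6/3): D, F#, B.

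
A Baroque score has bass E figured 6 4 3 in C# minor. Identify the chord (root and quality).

A major seventh

The figures 6 4 3 indicate a seventh chord in second inversion.
In second inversion the root lies a fourth above the bass: a fourth above E in C# minor is A.
The chord tones are E, G#, A, C#, giving A major seventh.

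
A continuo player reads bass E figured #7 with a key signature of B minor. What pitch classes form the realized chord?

E, G, B, D#

The written figures #7 are shorthand for 7/5/3: the 5/3 are implied.
A third above E in this key is G.
A fifth above E in this key is B.
A seventh above E in this key is D, raised to D# by the sharp.
Together with the bass E, this spells E minor-major seventh in root position.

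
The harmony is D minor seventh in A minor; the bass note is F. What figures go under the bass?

6/5

F is the third of D minor seventh, so the chord is in first inversion.
A seventh chord in first inversion is figured 6/5/3, conventionally abbreviated 6/5.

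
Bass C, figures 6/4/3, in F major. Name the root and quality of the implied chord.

The figures 6/4/3 indicate a seventh chord in second inversion.
In second inversion the root lies a fourth above the bass: a fourth above C in F major is F.
The chord tones are C, E, F, A, giving F major seventh.

F major seventh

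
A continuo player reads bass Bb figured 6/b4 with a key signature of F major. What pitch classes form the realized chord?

A fourth above Bb in this key is E, lowered to Eb by the flat.
A sixth above Bb in this key is G.
Together with the bass Bb, this spells Eb major in second inversion.

Bb, Eb, G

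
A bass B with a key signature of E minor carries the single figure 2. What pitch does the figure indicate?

Counting 1 letter step above B lands on C; in E minor, that letter is C.

C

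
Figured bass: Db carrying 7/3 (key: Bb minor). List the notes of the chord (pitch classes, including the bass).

The written figures 7/3 are shorthand for 7/5/3: the 5 is implied.
A third above Db in this key is F.
A fifth above Db in this key is Ab.
A seventh above Db in this key is C.
Together with the bass Db, this spells Db major seventh in root position.

Db, F, Ab, C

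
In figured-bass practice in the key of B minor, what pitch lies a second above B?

Counting 1 letter step above B lands on C; in B minor, that letter is C#.

C#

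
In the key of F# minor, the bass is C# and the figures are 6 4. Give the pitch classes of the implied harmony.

A fourth above C# in this key is F#.
A sixth above C# in this key is A.
Together with the bass C#, this spells F# minor in second inversion.

C#, F#, A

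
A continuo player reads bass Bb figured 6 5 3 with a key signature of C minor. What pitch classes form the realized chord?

A third above Bb in this key is D.
A fifth above Bb in this key is F.
A sixth above Bb in this key is G.
Together with the bass Bb, this spells G minor seventh in first inversion.

Bb, D, F, G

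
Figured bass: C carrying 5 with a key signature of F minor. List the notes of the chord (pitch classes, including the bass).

The written figures 5 are shorthand for 5/3: the 3 is implied.
A third above C in this key is Eb.
A fifth above C in this key is G.
Together with the bass C, this spells C minor in root position.

C, Eb, G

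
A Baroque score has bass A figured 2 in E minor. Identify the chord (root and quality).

B minor seventh

The figures 2 indicate a seventh chord in third inversion.
In third inversion the root lies a second above the bass: a second above A in E minor is B.
The chord tones are A, B, D, F#, giving B minor seventh.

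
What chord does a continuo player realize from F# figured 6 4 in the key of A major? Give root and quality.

The figures 6 4 indicate a triad in second inversion.
In second inversion the root lies a fourth above the bass: a fourth above F# in A major is B.
The chord tones are F#, B, D, giving B minor.

B minor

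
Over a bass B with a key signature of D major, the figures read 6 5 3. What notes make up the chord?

A third above B in this key is D.
A fifth above B in this key is F#.
A sixth above B in this key is G.
Together with the bass B, this spells G major seventh in first inversion.

B, D, F#, G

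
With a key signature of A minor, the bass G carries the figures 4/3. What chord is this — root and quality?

C major seventh

The figures 4/3 indicate a seventh chord in second inversion.
In second inversion the root lies a fourth above the bass: a fourth above G in A minor is C.
The chord tones are G, B, C, E, giving C major seventh.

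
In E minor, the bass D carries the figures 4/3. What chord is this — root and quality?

G major seventh

The figures 4/3 indicate a seventh chord in second inversion.
In second inversion the root lies a fourth above the bass: a fourth above D in E minor is G.
The chord tones are D, F#, G, B, giving G major seventh.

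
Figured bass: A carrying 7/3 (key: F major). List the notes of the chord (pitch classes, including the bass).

The written figures 7/3 are shorthand for 7/5/3: the 5 is implied.
A third above A in this key is C.
A fifth above A in this key is E.
A seventh above A in this key is G.
Together with the bass A, this spells A minor seventh in root position.

A, C, E, G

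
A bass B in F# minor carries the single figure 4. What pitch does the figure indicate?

Counting 3 letter steps above B lands on E; in F# minor, that letter is E.

E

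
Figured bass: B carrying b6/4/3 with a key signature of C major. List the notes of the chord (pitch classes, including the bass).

A third above B in this key is D.
A fourth above B in this key is E.
A sixth above B in this key is G, lowered to Gb by the flat.

B, D, E, Gb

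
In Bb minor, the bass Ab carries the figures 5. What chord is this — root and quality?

The figures 5 indicate a triad in root position.
In root position the bass is the root, so the root is Ab.
The chord tones are Ab, C, Eb, giving Ab major.

Ab major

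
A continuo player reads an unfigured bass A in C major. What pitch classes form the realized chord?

An unfigured bass implies 5/3.
A third above A in this key is C.
A fifth above A in this key is E.
Together with the bass A, this spells A minor in root position.

A, C, E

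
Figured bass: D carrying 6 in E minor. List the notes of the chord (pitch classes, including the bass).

The written figures 6 are shorthand for 6/3: the 3 is implied.
A third above D in this key is F#.
A sixth above D in this key is B.
Together with the bass D, this spells B minor in first inversion.

D, F#, B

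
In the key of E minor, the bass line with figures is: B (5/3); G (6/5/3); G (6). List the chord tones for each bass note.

B, D, F# | G, B, D, E | G, B, E

B (5/3): B, D, F#.
G (6/5/3): G, B, D, E.
G (6/3): G, B, E.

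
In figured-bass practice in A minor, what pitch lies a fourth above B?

E

Counting 3 letter steps above B lands on E; in A minor, that letter is E.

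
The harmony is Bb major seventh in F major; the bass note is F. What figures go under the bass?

F is the fifth of Bb major seventh, so the chord is in second inversion.
A seventh chord in second inversion is figured 6/4/3, conventionally abbreviated 4/3.

4/3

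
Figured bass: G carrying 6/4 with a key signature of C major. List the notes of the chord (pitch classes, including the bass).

G, C, E

A fourth above G in this key is C.
A sixth above G in this key is E.
Together with the bass G, this spells C major in second inversion.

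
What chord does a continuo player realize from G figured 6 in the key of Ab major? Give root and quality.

Eb major

The figures 6 indicate a triad in first inversion.
In first inversion the root lies a sixth above the bass: a sixth above G in Ab major is Eb.
The chord tones are G, Bb, Eb, giving Eb major.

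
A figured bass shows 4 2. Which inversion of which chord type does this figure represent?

4 2 is shorthand for 6/4/2.
Intervals of 6/4/2 above the bass form a seventh chord; the bass is the seventh, so this is third inversion.

seventh chord, third inversion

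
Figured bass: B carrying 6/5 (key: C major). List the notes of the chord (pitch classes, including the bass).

The written figures 6/5 are shorthand for 6/5/3: the 3 is implied.
A third above B in this key is D.
A fifth above B in this key is F.
A sixth above B in this key is G.
Together with the bass B, this spells G dominant seventh in first inversion.

B, D, F, G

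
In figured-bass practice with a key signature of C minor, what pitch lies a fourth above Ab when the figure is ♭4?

Db

Counting 3 letter steps above Ab lands on D; in C minor, that letter is D.
The b4 figure lowers it a semitone, giving Db.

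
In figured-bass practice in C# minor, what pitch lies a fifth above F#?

C#

Counting 4 letter steps above F# lands on C; in C# minor, that letter is C#.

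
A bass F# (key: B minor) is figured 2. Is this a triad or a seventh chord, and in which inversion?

2 is shorthand for 6/4/2.
Intervals of 6/4/2 above the bass form a seventh chord; the bass is the seventh, so this is third inversion.

seventh chord, third inversion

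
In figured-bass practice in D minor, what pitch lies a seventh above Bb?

A

Counting 6 letter steps above Bb lands on A; in D minor, that letter is A.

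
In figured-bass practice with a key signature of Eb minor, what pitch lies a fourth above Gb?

Cb

Counting 3 letter steps above Gb lands on C; in Eb minor, that letter is Cb.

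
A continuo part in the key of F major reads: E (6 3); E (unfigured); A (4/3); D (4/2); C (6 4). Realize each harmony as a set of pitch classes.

E, G, C | E, G, Bb | A, C, D, F | D, E, G, Bb | C, F, A

E (6/3): E, G, C.
E (5/3): E, G, Bb.
A (6/4/3): A, C, D, F.
D (6/4/2): D, E, G, Bb.
C (6/4): C, F, A.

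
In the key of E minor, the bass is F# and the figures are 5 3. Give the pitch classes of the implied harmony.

A third above F# in this key is A.
A fifth above F# in this key is C.
Together with the bass F#, this spells F# diminished in root position.

F#, A, C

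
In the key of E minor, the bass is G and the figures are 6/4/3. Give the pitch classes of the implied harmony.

A third above G in this key is B.
A fourth above G in this key is C.
A sixth above G in this key is E.
Together with the bass G, this spells C major seventh in second inversion.

G, B, C, E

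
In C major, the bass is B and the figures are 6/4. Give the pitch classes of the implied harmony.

B, E, G

A fourth above B in this key is E.
A sixth above B in this key is G.
Together with the bass B, this spells E minor in second inversion.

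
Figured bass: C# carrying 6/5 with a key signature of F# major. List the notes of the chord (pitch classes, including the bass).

The written figures 6/5 are shorthand for 6/5/3: the 3 is implied.
A third above C# in this key is E#.
A fifth above C# in this key is G#.
A sixth above C# in this key is A#.
Together with the bass C#, this spells A# minor seventh in first inversion.

C#, E#, G#, A#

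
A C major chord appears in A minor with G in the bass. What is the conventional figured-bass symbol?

6/4

G is the fifth of C major, so the chord is in second inversion.
A triad in second inversion is figured 6/4, conventionally abbreviated 6/4.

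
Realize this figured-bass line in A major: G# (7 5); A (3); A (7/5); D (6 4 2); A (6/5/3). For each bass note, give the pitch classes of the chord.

G# (7/5/3): G#, B, D, F#.
A (5/3): A, C#, E.
A (7/5/3): A, C#, E, G#.
D (6/4/2): D, E, G#, B.
A (6/5/3): A, C#, E, F#.

G#, B, D, F# | A, C#, E | A, C#, E, G# | D, E, G#, B | A, C#, E, F#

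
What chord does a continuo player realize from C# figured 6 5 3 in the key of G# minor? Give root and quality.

A# half-diminished seventh

The figures 6 5 3 indicate a seventh chord in first inversion.
In first inversion the root lies a sixth above the bass: a sixth above C# in G# minor is A#.
The chord tones are C#, E, G#, A#, giving A# half-diminished seventh.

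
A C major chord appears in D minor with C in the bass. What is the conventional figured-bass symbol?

C is the root of C major, so the chord is in root position.
A triad in root position is figured 5/3, conventionally abbreviated (no figures — root-position triad).

no figures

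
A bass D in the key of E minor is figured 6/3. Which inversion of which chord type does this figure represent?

triad, first inversion

Intervals of 6/3 above the bass form a triad; the bass is the third, so this is first inversion.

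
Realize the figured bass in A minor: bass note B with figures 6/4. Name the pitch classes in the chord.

A fourth above B in this key is E.
A sixth above B in this key is G.
Together with the bass B, this spells E minor in second inversion.

B, E, G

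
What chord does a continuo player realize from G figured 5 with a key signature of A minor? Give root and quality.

The figures 5 indicate a triad in root position.
In root position the bass is the root, so the root is G.
The chord tones are G, B, D, giving G major.

G major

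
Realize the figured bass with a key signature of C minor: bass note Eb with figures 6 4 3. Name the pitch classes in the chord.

A third above Eb in this key is G.
A fourth above Eb in this key is Ab.
A sixth above Eb in this key is C.
Together with the bass Eb, this spells Ab major seventh in second inversion.

Eb, G, Ab, C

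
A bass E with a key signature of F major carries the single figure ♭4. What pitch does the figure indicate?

Ab

Counting 3 letter steps above E lands on A; in F major, that letter is A.
The b4 figure lowers it a semitone, giving Ab.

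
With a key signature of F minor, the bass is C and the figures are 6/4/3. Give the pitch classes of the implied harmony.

A third above C in this key is Eb.
A fourth above C in this key is F.
A sixth above C in this key is Ab.
Together with the bass C, this spells F minor seventh in second inversion.

C, Eb, F, Ab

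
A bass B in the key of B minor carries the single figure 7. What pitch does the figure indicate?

Counting 6 letter steps above B lands on A; in B minor, that letter is A.

A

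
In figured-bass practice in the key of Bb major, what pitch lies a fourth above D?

G

Counting 3 letter steps above D lands on G; in Bb major, that letter is G.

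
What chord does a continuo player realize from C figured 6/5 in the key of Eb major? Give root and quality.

Ab major seventh

The figures 6/5 indicate a seventh chord in first inversion.
In first inversion the root lies a sixth above the bass: a sixth above C in Eb major is Ab.
The chord tones are C, Eb, G, Ab, giving Ab major seventh.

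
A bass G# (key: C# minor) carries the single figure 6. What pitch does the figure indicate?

Counting 5 letter steps above G# lands on E; in C# minor, that letter is E.

E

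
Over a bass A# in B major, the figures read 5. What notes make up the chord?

A#, C#, E

The written figures 5 are shorthand for 5/3: the 3 is implied.
A third above A# in this key is C#.
A fifth above A# in this key is E.
Together with the bass A#, this spells A# diminished in root position.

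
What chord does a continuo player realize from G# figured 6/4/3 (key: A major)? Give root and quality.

The figures 6/4/3 indicate a seventh chord in second inversion.
In second inversion the root lies a fourth above the bass: a fourth above G# in A major is C#.
The chord tones are G#, B, C#, E, giving C# minor seventh.

C# minor seventh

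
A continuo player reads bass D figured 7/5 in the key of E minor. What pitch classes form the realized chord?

The written figures 7/5 are shorthand for 7/5/3: the 3 is implied.
A third above D in this key is F#.
A fifth above D in this key is A.
A seventh above D in this key is C.
Together with the bass D, this spells D dominant seventh in root position.

D, F#, A, C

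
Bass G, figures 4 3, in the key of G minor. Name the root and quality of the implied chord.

C minor seventh

The figures 4 3 indicate a seventh chord in second inversion.
In second inversion the root lies a fourth above the bass: a fourth above G in G minor is C.
The chord tones are G, Bb, C, Eb, giving C minor seventh.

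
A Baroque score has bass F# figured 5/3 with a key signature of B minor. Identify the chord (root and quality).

The figures 5/3 indicate a triad in root position.
In root position the bass is the root, so the root is F#.
The chord tones are F#, A, C#, giving F# minor.

F# minor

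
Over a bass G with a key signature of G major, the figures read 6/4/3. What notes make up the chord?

G, B, C, E

A third above G in this key is B.
A fourth above G in this key is C.
A sixth above G in this key is E.
Together with the bass G, this spells C major seventh in second inversion.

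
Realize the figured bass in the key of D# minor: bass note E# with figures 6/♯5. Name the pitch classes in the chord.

The written figures 6/♯5 are shorthand for 6/5/3: the 3 is implied.
A third above E# in this key is G#.
A fifth above E# in this key is B, raised to B# by the sharp.
A sixth above E# in this key is C#.
Together with the bass E#, this spells C# major seventh in first inversion.

E#, G#, B#, C#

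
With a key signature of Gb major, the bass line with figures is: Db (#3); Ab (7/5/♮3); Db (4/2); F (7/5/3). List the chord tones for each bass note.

Db (5/#3): Db, F#, Ab.
Ab (7/5/♮3): Ab, C, Eb, Gb.
Db (6/4/2): Db, Eb, Gb, Bb.
F (7/5/3): F, Ab, Cb, Eb.

Db, F#, Ab | Ab, C, Eb, Gb | Db, Eb, Gb, Bb | F, Ab, Cb, Eb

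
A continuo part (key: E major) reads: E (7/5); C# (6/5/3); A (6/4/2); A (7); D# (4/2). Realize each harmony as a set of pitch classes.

E, G#, B, D# | C#, E, G#, A | A, B, D#, F# | A, C#, E, G# | D#, E, G#, B

E (7/5/3): E, G#, B, D#.
C# (6/5/3): C#, E, G#, A.
A (6/4/2): A, B, D#, F#.
A (7/5/3): A, C#, E, G#.
D# (6/4/2): D#, E, G#, B.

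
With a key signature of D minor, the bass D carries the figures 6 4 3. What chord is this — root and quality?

G minor seventh

The figures 6 4 3 indicate a seventh chord in second inversion.
In second inversion the root lies a fourth above the bass: a fourth above D in D minor is G.
The chord tones are D, F, G, Bb, giving G minor seventh.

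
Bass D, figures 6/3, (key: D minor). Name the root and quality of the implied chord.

Bb major

The figures 6/3 indicate a triad in first inversion.
In first inversion the root lies a sixth above the bass: a sixth above D in D minor is Bb.
The chord tones are D, F, Bb, giving Bb major.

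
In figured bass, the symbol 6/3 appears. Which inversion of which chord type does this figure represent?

triad, first inversion

Intervals of 6/3 above the bass form a triad; the bass is the third, so this is first inversion.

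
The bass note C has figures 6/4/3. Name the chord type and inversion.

seventh chord, second inversion

Intervals of 6/4/3 above the bass form a seventh chord; the bass is the fifth, so this is second inversion.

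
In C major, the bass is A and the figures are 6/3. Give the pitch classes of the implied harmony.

A third above A in this key is C.
A sixth above A in this key is F.
Together with the bass A, this spells F major in first inversion.

A, C, F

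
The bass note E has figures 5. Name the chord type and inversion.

triad, root position

5 is shorthand for 5/3.
Intervals of 5/3 above the bass form a triad; the bass is the root, so this is root position.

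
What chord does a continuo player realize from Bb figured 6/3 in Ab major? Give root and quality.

G diminished

The figures 6/3 indicate a triad in first inversion.
In first inversion the root lies a sixth above the bass: a sixth above Bb in Ab major is G.
The chord tones are Bb, Db, G, giving G diminished.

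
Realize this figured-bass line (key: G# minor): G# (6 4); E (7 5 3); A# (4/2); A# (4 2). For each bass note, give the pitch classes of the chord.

G#, C#, E | E, G#, B, D# | A#, B, D#, F# | A#, B, D#, F#

G# (6/4): G#, C#, E.
E (7/5/3): E, G#, B, D#.
A# (6/4/2): A#, B, D#, F#.
A# (6/4/2): A#, B, D#, F#.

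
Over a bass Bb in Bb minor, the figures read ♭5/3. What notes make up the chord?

Bb, Db, Fb

A third above Bb in this key is Db.
A fifth above Bb in this key is F, lowered to Fb by the flat.
Together with the bass Bb, this spells Bb diminished in root position.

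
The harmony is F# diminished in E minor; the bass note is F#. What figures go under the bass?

F# is the root of F# diminished, so the chord is in root position.
A triad in root position is figured 5/3, conventionally abbreviated (no figures — root-position triad).

no figures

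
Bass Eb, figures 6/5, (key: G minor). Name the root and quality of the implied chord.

The figures 6/5 indicate a seventh chord in first inversion.
In first inversion the root lies a sixth above the bass: a sixth above Eb in G minor is C.
The chord tones are Eb, G, Bb, C, giving C minor seventh.

C minor seventh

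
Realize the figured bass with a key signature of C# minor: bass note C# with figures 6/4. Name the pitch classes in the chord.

C#, F#, A

A fourth above C# in this key is F#.
A sixth above C# in this key is A.
Together with the bass C#, this spells F# minor in second inversion.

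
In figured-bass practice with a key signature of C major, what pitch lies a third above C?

E

Counting 2 letter steps above C lands on E; in C major, that letter is E.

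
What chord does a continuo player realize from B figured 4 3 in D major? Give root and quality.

E minor seventh

The figures 4 3 indicate a seventh chord in second inversion.
In second inversion the root lies a fourth above the bass: a fourth above B in D major is E.
The chord tones are B, D, E, G, giving E minor seventh.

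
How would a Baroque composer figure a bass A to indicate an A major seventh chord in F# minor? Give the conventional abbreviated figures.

7

A is the root of A major seventh, so the chord is in root position.
A seventh chord in root position is figured 7/5/3, conventionally abbreviated 7.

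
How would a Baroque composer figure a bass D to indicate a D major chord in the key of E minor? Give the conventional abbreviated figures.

no figures

D is the root of D major, so the chord is in root position.
A triad in root position is figured 5/3, conventionally abbreviated (no figures — root-position triad).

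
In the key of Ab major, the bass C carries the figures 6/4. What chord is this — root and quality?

F minor

The figures 6/4 indicate a triad in second inversion.
In second inversion the root lies a fourth above the bass: a fourth above C in Ab major is F.
The chord tones are C, F, Ab, giving F minor.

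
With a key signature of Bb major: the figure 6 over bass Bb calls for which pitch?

Counting 5 letter steps above Bb lands on G; in Bb major, that letter is G.

G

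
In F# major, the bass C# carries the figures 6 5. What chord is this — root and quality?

The figures 6 5 indicate a seventh chord in first inversion.
In first inversion the root lies a sixth above the bass: a sixth above C# in F# major is A#.
The chord tones are C#, E#, G#, A#, giving A# minor seventh.

A# minor seventh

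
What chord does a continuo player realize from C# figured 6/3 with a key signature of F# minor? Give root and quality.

The figures 6/3 indicate a triad in first inversion.
In first inversion the root lies a sixth above the bass: a sixth above C# in F# minor is A.
The chord tones are C#, E, A, giving A major.

A major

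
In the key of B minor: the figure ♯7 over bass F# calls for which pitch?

Counting 6 letter steps above F# lands on E; in B minor, that letter is E.
The #7 figure raises it a semitone, giving E#.

E#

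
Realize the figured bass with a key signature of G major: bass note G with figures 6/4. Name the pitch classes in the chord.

G, C, E

A fourth above G in this key is C.
A sixth above G in this key is E.
Together with the bass G, this spells C major in second inversion.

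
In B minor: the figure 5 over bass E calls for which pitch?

B

Counting 4 letter steps above E lands on B; in B minor, that letter is B.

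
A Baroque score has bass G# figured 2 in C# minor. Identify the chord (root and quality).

The figures 2 indicate a seventh chord in third inversion.
In third inversion the root lies a second above the bass: a second above G# in C# minor is A.
The chord tones are G#, A, C#, E, giving A major seventh.

A major seventh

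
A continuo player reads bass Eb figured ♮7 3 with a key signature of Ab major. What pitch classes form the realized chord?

The written figures ♮7 3 are shorthand for 7/5/3: the 5 is implied.
A third above Eb in this key is G.
A fifth above Eb in this key is Bb.
A seventh above Eb in this key is Db, made natural (D) by the ♮ figure.
Together with the bass Eb, this spells Eb major seventh in root position.

Eb, G, Bb, D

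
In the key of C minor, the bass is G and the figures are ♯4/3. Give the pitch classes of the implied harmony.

G, Bb, C#, Eb

The written figures ♯4/3 are shorthand for 6/4/3: the 6 is implied.
A third above G in this key is Bb.
A fourth above G in this key is C, raised to C# by the sharp.
A sixth above G in this key is Eb.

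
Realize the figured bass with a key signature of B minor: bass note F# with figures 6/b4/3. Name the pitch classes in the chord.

A third above F# in this key is A.
A fourth above F# in this key is B, lowered to Bb by the flat.
A sixth above F# in this key is D.
Together with the bass F#, this spells Bb augmented major seventh in second inversion.

F#, A, Bb, D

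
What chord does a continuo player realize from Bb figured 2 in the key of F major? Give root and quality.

The figures 2 indicate a seventh chord in third inversion.
In third inversion the root lies a second above the bass: a second above Bb in F major is C.
The chord tones are Bb, C, E, G, giving C dominant seventh.

C dominant seventh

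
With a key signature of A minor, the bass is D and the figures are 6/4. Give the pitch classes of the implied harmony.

D, G, B

A fourth above D in this key is G.
A sixth above D in this key is B.
Together with the bass D, this spells G major in second inversion.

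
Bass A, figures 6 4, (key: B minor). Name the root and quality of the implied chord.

The figures 6 4 indicate a triad in second inversion.
In second inversion the root lies a fourth above the bass: a fourth above A in B minor is D.
The chord tones are A, D, F#, giving D major.

D major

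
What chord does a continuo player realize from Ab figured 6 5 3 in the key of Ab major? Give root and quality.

F minor seventh

The figures 6 5 3 indicate a seventh chord in first inversion.
In first inversion the root lies a sixth above the bass: a sixth above Ab in Ab major is F.
The chord tones are Ab, C, Eb, F, giving F minor seventh.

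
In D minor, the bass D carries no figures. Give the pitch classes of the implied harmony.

An unfigured bass implies 5/3.
A third above D in this key is F.
A fifth above D in this key is A.
Together with the bass D, this spells D minor in root position.

D, F, A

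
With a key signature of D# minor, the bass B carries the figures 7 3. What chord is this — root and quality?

B major seventh

The figures 7 3 indicate a seventh chord in root position.
In root position the bass is the root, so the root is B.
The chord tones are B, D#, F#, A#, giving B major seventh.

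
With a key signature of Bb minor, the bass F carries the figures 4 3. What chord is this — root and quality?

The figures 4 3 indicate a seventh chord in second inversion.
In second inversion the root lies a fourth above the bass: a fourth above F in Bb minor is Bb.
The chord tones are F, Ab, Bb, Db, giving Bb minor seventh.

Bb minor seventh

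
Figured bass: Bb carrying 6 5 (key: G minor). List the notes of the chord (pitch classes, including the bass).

The written figures 6 5 are shorthand for 6/5/3: the 3 is implied.
A third above Bb in this key is D.
A fifth above Bb in this key is F.
A sixth above Bb in this key is G.
Together with the bass Bb, this spells G minor seventh in first inversion.

Bb, D, F, G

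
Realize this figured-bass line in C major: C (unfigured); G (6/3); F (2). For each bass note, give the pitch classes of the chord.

C, E, G | G, B, E | F, G, B, D

C (5/3): C, E, G.
G (6/3): G, B, E.
F (6/4/2): F, G, B, D.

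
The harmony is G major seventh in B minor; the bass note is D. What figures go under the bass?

4/3

D is the fifth of G major seventh, so the chord is in second inversion.
A seventh chord in second inversion is figured 6/4/3, conventionally abbreviated 4/3.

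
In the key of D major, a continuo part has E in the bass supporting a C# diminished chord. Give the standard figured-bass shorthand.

E is the third of C# diminished, so the chord is in first inversion.
A triad in first inversion is figured 6/3, conventionally abbreviated 6.

6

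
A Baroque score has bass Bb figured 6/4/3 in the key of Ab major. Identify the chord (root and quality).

Eb dominant seventh

The figures 6/4/3 indicate a seventh chord in second inversion.
In second inversion the root lies a fourth above the bass: a fourth above Bb in Ab major is Eb.
The chord tones are Bb, Db, Eb, G, giving Eb dominant seventh.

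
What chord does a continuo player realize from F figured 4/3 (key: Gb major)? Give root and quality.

Bb minor seventh

The figures 4/3 indicate a seventh chord in second inversion.
In second inversion the root lies a fourth above the bass: a fourth above F in Gb major is Bb.
The chord tones are F, Ab, Bb, Db, giving Bb minor seventh.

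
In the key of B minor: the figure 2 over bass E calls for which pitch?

Counting 1 letter step above E lands on F; in B minor, that letter is F#.

F#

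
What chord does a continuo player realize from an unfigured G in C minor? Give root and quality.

An unfigured bass indicates a triad in root position.
In root position the bass is the root, so the root is G.
The chord tones are G, Bb, D, giving G minor.

G minor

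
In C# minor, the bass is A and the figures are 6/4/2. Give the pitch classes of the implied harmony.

A second above A in this key is B.
A fourth above A in this key is D#.
A sixth above A in this key is F#.
Together with the bass A, this spells B dominant seventh in third inversion.

A, B, D#, F#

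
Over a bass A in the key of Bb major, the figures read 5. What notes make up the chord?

The written figures 5 are shorthand for 5/3: the 3 is implied.
A third above A in this key is C.
A fifth above A in this key is Eb.
Together with the bass A, this spells A diminished in root position.

A, C, Eb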